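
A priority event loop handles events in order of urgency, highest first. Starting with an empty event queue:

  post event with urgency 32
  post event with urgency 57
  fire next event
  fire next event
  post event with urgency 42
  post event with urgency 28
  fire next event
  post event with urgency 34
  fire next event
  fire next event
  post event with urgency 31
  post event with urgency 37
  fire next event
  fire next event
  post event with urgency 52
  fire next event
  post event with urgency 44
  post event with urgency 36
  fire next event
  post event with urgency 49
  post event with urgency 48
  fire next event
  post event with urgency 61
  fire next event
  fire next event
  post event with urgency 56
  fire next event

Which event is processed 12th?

insert 32 → {32}
insert 57 → {57, 32}
fire next event → 57; now {32}
fire next event → 32; now {}
insert 42 → {42}
insert 28 → {42, 28}
fire next event → 42; now {28}
insert 34 → {34, 28}
fire next event → 34; now {28}
fire next event → 28; now {}
insert 31 → {31}
insert 37 → {37, 31}
fire next event → 37; now {31}
fire next event → 31; now {}
insert 52 → {52}
fire next event → 52; now {}
insert 44 → {44}
insert 36 → {44, 36}
fire next event → 44; now {36}
insert 49 → {49, 36}
insert 48 → {49, 48, 36}
fire next event → 49; now {48, 36}
insert 61 → {61, 48, 36}
fire next event → 61; now {48, 36}
fire next event → 48; now {36}
insert 56 → {56, 36}
fire next event → 56; now {36}

48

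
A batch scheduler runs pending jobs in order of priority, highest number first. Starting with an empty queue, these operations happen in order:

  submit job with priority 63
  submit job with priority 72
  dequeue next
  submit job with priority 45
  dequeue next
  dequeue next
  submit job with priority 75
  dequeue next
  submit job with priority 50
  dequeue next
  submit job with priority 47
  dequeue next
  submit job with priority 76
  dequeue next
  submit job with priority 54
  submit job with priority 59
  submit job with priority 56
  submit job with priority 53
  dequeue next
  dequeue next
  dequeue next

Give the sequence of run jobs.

72 → 63 → 45 → 75 → 50 → 47 → 76 → 59 → 56 → 54

insert 63 → {63}
insert 72 → {72, 63}
dequeue next → 72; now {63}
insert 45 → {63, 45}
dequeue next → 63; now {45}
dequeue next → 45; now {}
insert 75 → {75}
dequeue next → 75; now {}
insert 50 → {50}
dequeue next → 50; now {}
insert 47 → {47}
dequeue next → 47; now {}
insert 76 → {76}
dequeue next → 76; now {}
insert 54 → {54}
insert 59 → {59, 54}
insert 56 → {59, 56, 54}
insert 53 → {59, 56, 54, 53}
dequeue next → 59; now {56, 54, 53}
dequeue next → 56; now {54, 53}
dequeue next → 54; now {53}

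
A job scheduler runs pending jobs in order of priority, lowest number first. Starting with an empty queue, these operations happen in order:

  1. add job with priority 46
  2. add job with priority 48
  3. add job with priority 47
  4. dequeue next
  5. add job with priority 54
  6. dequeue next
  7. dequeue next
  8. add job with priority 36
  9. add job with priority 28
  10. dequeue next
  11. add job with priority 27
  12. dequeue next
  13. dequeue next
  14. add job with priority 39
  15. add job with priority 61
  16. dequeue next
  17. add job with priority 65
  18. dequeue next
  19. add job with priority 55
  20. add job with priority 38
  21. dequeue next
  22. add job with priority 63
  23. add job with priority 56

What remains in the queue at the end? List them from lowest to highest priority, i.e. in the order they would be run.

insert 46 → {46}
insert 48 → {46, 48}
insert 47 → {46, 47, 48}
dequeue next → 46; now {47, 48}
insert 54 → {47, 48, 54}
dequeue next → 47; now {48, 54}
dequeue next → 48; now {54}
insert 36 → {36, 54}
insert 28 → {28, 36, 54}
dequeue next → 28; now {36, 54}
insert 27 → {27, 36, 54}
dequeue next → 27; now {36, 54}
dequeue next → 36; now {54}
insert 39 → {39, 54}
insert 61 → {39, 54, 61}
dequeue next → 39; now {54, 61}
insert 65 → {54, 61, 65}
dequeue next → 54; now {61, 65}
insert 55 → {55, 61, 65}
insert 38 → {38, 55, 61, 65}
dequeue next → 38; now {55, 61, 65}
insert 63 → {55, 61, 63, 65}
insert 56 → {55, 56, 61, 63, 65}

[55, 56, 61, 63, 65]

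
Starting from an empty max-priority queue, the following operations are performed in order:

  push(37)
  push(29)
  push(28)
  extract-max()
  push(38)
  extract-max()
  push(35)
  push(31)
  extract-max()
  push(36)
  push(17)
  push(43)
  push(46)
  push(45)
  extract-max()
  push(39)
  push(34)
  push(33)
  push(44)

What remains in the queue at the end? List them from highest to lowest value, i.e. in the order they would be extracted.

[45, 44, 43, 39, 36, 34, 33, 31, 29, 28, 17]

insert 37 → {37}
insert 29 → {37, 29}
insert 28 → {37, 29, 28}
extract-max → 37; now {29, 28}
insert 38 → {38, 29, 28}
extract-max → 38; now {29, 28}
insert 35 → {35, 29, 28}
insert 31 → {35, 31, 29, 28}
extract-max → 35; now {31, 29, 28}
insert 36 → {36, 31, 29, 28}
insert 17 → {36, 31, 29, 28, 17}
insert 43 → {43, 36, 31, 29, 28, 17}
insert 46 → {46, 43, 36, 31, 29, 28, 17}
insert 45 → {46, 45, 43, 36, 31, 29, 28, 17}
extract-max → 46; now {45, 43, 36, 31, 29, 28, 17}
insert 39 → {45, 43, 39, 36, 31, 29, 28, 17}
insert 34 → {45, 43, 39, 36, 34, 31, 29, 28, 17}
insert 33 → {45, 43, 39, 36, 34, 33, 31, 29, 28, 17}
insert 44 → {45, 44, 43, 39, 36, 34, 33, 31, 29, 28, 17}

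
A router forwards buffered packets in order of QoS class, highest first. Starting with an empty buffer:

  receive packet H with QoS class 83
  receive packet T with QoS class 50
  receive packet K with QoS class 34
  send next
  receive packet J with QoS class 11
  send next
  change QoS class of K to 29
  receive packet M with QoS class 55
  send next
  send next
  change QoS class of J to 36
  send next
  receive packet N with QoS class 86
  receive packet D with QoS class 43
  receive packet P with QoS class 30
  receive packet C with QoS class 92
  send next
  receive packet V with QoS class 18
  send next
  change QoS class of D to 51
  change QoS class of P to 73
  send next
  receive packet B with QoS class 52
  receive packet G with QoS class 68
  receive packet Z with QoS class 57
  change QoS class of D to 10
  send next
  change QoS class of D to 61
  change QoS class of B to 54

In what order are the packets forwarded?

H → T → M → K → J → C → N → P → G

add H (QoS class 83) → {H:83}
add T (QoS class 50) → {H:83, T:50}
add K (QoS class 34) → {H:83, T:50, K:34}
send next → H; now {T:50, K:34}
add J (QoS class 11) → {T:50, K:34, J:11}
send next → T; now {K:34, J:11}
update K to QoS class 29 → {K:29, J:11}
add M (QoS class 55) → {M:55, K:29, J:11}
send next → M; now {K:29, J:11}
send next → K; now {J:11}
update J to QoS class 36 → {J:36}
send next → J; now {}
add N (QoS class 86) → {N:86}
add D (QoS class 43) → {N:86, D:43}
add P (QoS class 30) → {N:86, D:43, P:30}
add C (QoS class 92) → {C:92, N:86, D:43, P:30}
send next → C; now {N:86, D:43, P:30}
add V (QoS class 18) → {N:86, D:43, P:30, V:18}
send next → N; now {D:43, P:30, V:18}
update D to QoS class 51 → {D:51, P:30, V:18}
update P to QoS class 73 → {P:73, D:51, V:18}
send next → P; now {D:51, V:18}
add B (QoS class 52) → {B:52, D:51, V:18}
add G (QoS class 68) → {G:68, B:52, D:51, V:18}
add Z (QoS class 57) → {G:68, Z:57, B:52, D:51, V:18}
update D to QoS class 10 → {G:68, Z:57, B:52, V:18, D:10}
send next → G; now {Z:57, B:52, V:18, D:10}
update D to QoS class 61 → {D:61, Z:57, B:52, V:18}
update B to QoS class 54 → {D:61, Z:57, B:54, V:18}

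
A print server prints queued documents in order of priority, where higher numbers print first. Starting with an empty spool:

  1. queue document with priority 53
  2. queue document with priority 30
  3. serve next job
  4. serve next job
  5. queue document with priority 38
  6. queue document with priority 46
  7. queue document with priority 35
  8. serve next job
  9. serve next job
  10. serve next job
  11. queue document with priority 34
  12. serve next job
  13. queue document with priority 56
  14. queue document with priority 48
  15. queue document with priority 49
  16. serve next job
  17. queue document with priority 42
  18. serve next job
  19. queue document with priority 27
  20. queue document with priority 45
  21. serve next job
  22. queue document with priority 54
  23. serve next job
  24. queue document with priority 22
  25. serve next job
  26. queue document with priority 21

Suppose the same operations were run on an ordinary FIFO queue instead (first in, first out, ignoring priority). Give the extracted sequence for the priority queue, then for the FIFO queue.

priority queue: 53 → 30 → 46 → 38 → 35 → 34 → 56 → 49 → 48 → 54 → 45; FIFO queue: 53 → 30 → 38 → 46 → 35 → 34 → 56 → 48 → 49 → 42 → 27

insert 53 → {53}
insert 30 → {53, 30}
serve next job → 53; now {30}
serve next job → 30; now {}
insert 38 → {38}
insert 46 → {46, 38}
insert 35 → {46, 38, 35}
serve next job → 46; now {38, 35}
serve next job → 38; now {35}
serve next job → 35; now {}
insert 34 → {34}
serve next job → 34; now {}
insert 56 → {56}
insert 48 → {56, 48}
insert 49 → {56, 49, 48}
serve next job → 56; now {49, 48}
insert 42 → {49, 48, 42}
serve next job → 49; now {48, 42}
insert 27 → {48, 42, 27}
insert 45 → {48, 45, 42, 27}
serve next job → 48; now {45, 42, 27}
insert 54 → {54, 45, 42, 27}
serve next job → 54; now {45, 42, 27}
insert 22 → {45, 42, 27, 22}
serve next job → 45; now {42, 27, 22}
insert 21 → {42, 27, 22, 21}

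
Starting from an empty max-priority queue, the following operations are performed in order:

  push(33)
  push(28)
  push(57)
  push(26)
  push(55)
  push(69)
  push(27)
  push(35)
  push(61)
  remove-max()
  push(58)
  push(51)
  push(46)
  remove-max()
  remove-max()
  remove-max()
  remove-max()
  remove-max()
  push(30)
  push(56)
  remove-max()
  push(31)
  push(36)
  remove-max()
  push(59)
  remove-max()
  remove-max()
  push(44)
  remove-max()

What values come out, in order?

[69, 61, 58, 57, 55, 51, 56, 46, 59, 36, 44]

insert 33 → {33}
insert 28 → {33, 28}
insert 57 → {57, 33, 28}
insert 26 → {57, 33, 28, 26}
insert 55 → {57, 55, 33, 28, 26}
insert 69 → {69, 57, 55, 33, 28, 26}
insert 27 → {69, 57, 55, 33, 28, 27, 26}
insert 35 → {69, 57, 55, 35, 33, 28, 27, 26}
insert 61 → {69, 61, 57, 55, 35, 33, 28, 27, 26}
remove-max → 69; now {61, 57, 55, 35, 33, 28, 27, 26}
insert 58 → {61, 58, 57, 55, 35, 33, 28, 27, 26}
insert 51 → {61, 58, 57, 55, 51, 35, 33, 28, 27, 26}
insert 46 → {61, 58, 57, 55, 51, 46, 35, 33, 28, 27, 26}
remove-max → 61; now {58, 57, 55, 51, 46, 35, 33, 28, 27, 26}
remove-max → 58; now {57, 55, 51, 46, 35, 33, 28, 27, 26}
remove-max → 57; now {55, 51, 46, 35, 33, 28, 27, 26}
remove-max → 55; now {51, 46, 35, 33, 28, 27, 26}
remove-max → 51; now {46, 35, 33, 28, 27, 26}
insert 30 → {46, 35, 33, 30, 28, 27, 26}
insert 56 → {56, 46, 35, 33, 30, 28, 27, 26}
remove-max → 56; now {46, 35, 33, 30, 28, 27, 26}
insert 31 → {46, 35, 33, 31, 30, 28, 27, 26}
insert 36 → {46, 36, 35, 33, 31, 30, 28, 27, 26}
remove-max → 46; now {36, 35, 33, 31, 30, 28, 27, 26}
insert 59 → {59, 36, 35, 33, 31, 30, 28, 27, 26}
remove-max → 59; now {36, 35, 33, 31, 30, 28, 27, 26}
remove-max → 36; now {35, 33, 31, 30, 28, 27, 26}
insert 44 → {44, 35, 33, 31, 30, 28, 27, 26}
remove-max → 44; now {35, 33, 31, 30, 28, 27, 26}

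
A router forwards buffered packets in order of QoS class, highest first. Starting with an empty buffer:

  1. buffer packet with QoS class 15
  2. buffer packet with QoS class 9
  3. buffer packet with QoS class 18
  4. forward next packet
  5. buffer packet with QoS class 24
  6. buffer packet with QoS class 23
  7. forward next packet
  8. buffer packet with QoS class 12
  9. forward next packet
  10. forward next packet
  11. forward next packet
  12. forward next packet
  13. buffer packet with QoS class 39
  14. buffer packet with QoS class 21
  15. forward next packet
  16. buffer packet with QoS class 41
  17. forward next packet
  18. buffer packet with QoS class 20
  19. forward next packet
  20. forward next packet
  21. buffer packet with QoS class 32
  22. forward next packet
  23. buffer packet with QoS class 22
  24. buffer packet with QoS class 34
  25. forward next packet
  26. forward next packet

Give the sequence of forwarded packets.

insert 15 → {15}
insert 9 → {15, 9}
insert 18 → {18, 15, 9}
forward next packet → 18; now {15, 9}
insert 24 → {24, 15, 9}
insert 23 → {24, 23, 15, 9}
forward next packet → 24; now {23, 15, 9}
insert 12 → {23, 15, 12, 9}
forward next packet → 23; now {15, 12, 9}
forward next packet → 15; now {12, 9}
forward next packet → 12; now {9}
forward next packet → 9; now {}
insert 39 → {39}
insert 21 → {39, 21}
forward next packet → 39; now {21}
insert 41 → {41, 21}
forward next packet → 41; now {21}
insert 20 → {21, 20}
forward next packet → 21; now {20}
forward next packet → 20; now {}
insert 32 → {32}
forward next packet → 32; now {}
insert 22 → {22}
insert 34 → {34, 22}
forward next packet → 34; now {22}
forward next packet → 22; now {}

18, 24, 23, 15, 12, 9, 39, 41, 21, 20, 32, 34, 22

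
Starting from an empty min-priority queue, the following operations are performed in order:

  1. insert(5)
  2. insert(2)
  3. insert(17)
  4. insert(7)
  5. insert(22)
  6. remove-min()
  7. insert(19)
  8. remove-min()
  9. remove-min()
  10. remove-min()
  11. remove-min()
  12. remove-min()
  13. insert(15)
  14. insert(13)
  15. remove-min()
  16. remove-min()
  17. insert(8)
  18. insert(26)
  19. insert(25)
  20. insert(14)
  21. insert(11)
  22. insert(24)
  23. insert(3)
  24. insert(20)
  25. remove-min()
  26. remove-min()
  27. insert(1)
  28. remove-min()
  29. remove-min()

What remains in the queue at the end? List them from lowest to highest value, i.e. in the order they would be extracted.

14 → 20 → 24 → 25 → 26

insert 5 → {5}
insert 2 → {2, 5}
insert 17 → {2, 5, 17}
insert 7 → {2, 5, 7, 17}
insert 22 → {2, 5, 7, 17, 22}
remove-min → 2; now {5, 7, 17, 22}
insert 19 → {5, 7, 17, 19, 22}
remove-min → 5; now {7, 17, 19, 22}
remove-min → 7; now {17, 19, 22}
remove-min → 17; now {19, 22}
remove-min → 19; now {22}
remove-min → 22; now {}
insert 15 → {15}
insert 13 → {13, 15}
remove-min → 13; now {15}
remove-min → 15; now {}
insert 8 → {8}
insert 26 → {8, 26}
insert 25 → {8, 25, 26}
insert 14 → {8, 14, 25, 26}
insert 11 → {8, 11, 14, 25, 26}
insert 24 → {8, 11, 14, 24, 25, 26}
insert 3 → {3, 8, 11, 14, 24, 25, 26}
insert 20 → {3, 8, 11, 14, 20, 24, 25, 26}
remove-min → 3; now {8, 11, 14, 20, 24, 25, 26}
remove-min → 8; now {11, 14, 20, 24, 25, 26}
insert 1 → {1, 11, 14, 20, 24, 25, 26}
remove-min → 1; now {11, 14, 20, 24, 25, 26}
remove-min → 11; now {14, 20, 24, 25, 26}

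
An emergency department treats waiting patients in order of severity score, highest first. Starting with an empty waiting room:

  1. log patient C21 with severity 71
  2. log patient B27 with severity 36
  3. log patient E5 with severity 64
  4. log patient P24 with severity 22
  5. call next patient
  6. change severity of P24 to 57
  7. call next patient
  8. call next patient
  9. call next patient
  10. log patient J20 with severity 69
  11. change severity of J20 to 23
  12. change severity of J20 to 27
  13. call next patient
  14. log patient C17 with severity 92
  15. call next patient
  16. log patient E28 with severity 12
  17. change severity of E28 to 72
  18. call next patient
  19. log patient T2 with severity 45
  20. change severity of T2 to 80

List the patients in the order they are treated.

C21, E5, P24, B27, J20, C17, E28

add C21 (severity 71) → {C21:71}
add B27 (severity 36) → {C21:71, B27:36}
add E5 (severity 64) → {C21:71, E5:64, B27:36}
add P24 (severity 22) → {C21:71, E5:64, B27:36, P24:22}
call next patient → C21; now {E5:64, B27:36, P24:22}
update P24 to severity 57 → {E5:64, P24:57, B27:36}
call next patient → E5; now {P24:57, B27:36}
call next patient → P24; now {B27:36}
call next patient → B27; now {}
add J20 (severity 69) → {J20:69}
update J20 to severity 23 → {J20:23}
update J20 to severity 27 → {J20:27}
call next patient → J20; now {}
add C17 (severity 92) → {C17:92}
call next patient → C17; now {}
add E28 (severity 12) → {E28:12}
update E28 to severity 72 → {E28:72}
call next patient → E28; now {}
add T2 (severity 45) → {T2:45}
update T2 to severity 80 → {T2:80}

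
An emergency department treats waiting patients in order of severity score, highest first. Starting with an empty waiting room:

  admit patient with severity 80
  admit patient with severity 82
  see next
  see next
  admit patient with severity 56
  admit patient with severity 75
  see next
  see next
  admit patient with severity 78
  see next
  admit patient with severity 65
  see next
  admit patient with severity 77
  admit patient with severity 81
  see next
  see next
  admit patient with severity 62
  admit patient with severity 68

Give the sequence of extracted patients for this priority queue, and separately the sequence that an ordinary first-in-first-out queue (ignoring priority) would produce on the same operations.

priority queue: 82, 80, 75, 56, 78, 65, 81, 77; FIFO queue: 80, 82, 56, 75, 78, 65, 77, 81

insert 80 → {80}
insert 82 → {82, 80}
see next → 82; now {80}
see next → 80; now {}
insert 56 → {56}
insert 75 → {75, 56}
see next → 75; now {56}
see next → 56; now {}
insert 78 → {78}
see next → 78; now {}
insert 65 → {65}
see next → 65; now {}
insert 77 → {77}
insert 81 → {81, 77}
see next → 81; now {77}
see next → 77; now {}
insert 62 → {62}
insert 68 → {68, 62}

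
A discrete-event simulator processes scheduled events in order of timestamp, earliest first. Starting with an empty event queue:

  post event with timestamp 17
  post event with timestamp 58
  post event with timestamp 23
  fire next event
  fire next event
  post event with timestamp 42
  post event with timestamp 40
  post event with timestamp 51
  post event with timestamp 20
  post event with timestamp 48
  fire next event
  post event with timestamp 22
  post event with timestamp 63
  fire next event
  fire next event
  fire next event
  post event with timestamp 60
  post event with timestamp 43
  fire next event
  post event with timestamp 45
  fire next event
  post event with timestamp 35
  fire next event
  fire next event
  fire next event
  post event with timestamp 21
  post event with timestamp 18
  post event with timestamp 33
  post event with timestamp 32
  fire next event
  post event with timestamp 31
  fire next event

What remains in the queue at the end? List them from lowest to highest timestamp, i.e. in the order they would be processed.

[31, 32, 33, 58, 60, 63]

insert 17 → {17}
insert 58 → {17, 58}
insert 23 → {17, 23, 58}
fire next event → 17; now {23, 58}
fire next event → 23; now {58}
insert 42 → {42, 58}
insert 40 → {40, 42, 58}
insert 51 → {40, 42, 51, 58}
insert 20 → {20, 40, 42, 51, 58}
insert 48 → {20, 40, 42, 48, 51, 58}
fire next event → 20; now {40, 42, 48, 51, 58}
insert 22 → {22, 40, 42, 48, 51, 58}
insert 63 → {22, 40, 42, 48, 51, 58, 63}
fire next event → 22; now {40, 42, 48, 51, 58, 63}
fire next event → 40; now {42, 48, 51, 58, 63}
fire next event → 42; now {48, 51, 58, 63}
insert 60 → {48, 51, 58, 60, 63}
insert 43 → {43, 48, 51, 58, 60, 63}
fire next event → 43; now {48, 51, 58, 60, 63}
insert 45 → {45, 48, 51, 58, 60, 63}
fire next event → 45; now {48, 51, 58, 60, 63}
insert 35 → {35, 48, 51, 58, 60, 63}
fire next event → 35; now {48, 51, 58, 60, 63}
fire next event → 48; now {51, 58, 60, 63}
fire next event → 51; now {58, 60, 63}
insert 21 → {21, 58, 60, 63}
insert 18 → {18, 21, 58, 60, 63}
insert 33 → {18, 21, 33, 58, 60, 63}
insert 32 → {18, 21, 32, 33, 58, 60, 63}
fire next event → 18; now {21, 32, 33, 58, 60, 63}
insert 31 → {21, 31, 32, 33, 58, 60, 63}
fire next event → 21; now {31, 32, 33, 58, 60, 63}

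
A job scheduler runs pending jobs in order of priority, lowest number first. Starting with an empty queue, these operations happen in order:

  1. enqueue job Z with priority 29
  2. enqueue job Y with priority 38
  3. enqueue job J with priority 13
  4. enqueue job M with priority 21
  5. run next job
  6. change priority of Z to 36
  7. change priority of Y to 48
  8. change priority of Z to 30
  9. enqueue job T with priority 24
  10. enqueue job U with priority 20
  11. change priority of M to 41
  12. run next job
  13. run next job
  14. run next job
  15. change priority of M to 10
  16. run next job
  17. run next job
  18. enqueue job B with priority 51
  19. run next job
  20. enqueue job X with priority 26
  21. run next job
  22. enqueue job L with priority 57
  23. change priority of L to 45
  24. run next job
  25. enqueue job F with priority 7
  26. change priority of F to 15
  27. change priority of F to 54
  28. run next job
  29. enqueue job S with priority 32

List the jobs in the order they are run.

add Z (priority 29) → {Z:29}
add Y (priority 38) → {Z:29, Y:38}
add J (priority 13) → {J:13, Z:29, Y:38}
add M (priority 21) → {J:13, M:21, Z:29, Y:38}
run next job → J; now {M:21, Z:29, Y:38}
update Z to priority 36 → {M:21, Z:36, Y:38}
update Y to priority 48 → {M:21, Z:36, Y:48}
update Z to priority 30 → {M:21, Z:30, Y:48}
add T (priority 24) → {M:21, T:24, Z:30, Y:48}
add U (priority 20) → {U:20, M:21, T:24, Z:30, Y:48}
update M to priority 41 → {U:20, T:24, Z:30, M:41, Y:48}
run next job → U; now {T:24, Z:30, M:41, Y:48}
run next job → T; now {Z:30, M:41, Y:48}
run next job → Z; now {M:41, Y:48}
update M to priority 10 → {M:10, Y:48}
run next job → M; now {Y:48}
run next job → Y; now {}
add B (priority 51) → {B:51}
run next job → B; now {}
add X (priority 26) → {X:26}
run next job → X; now {}
add L (priority 57) → {L:57}
update L to priority 45 → {L:45}
run next job → L; now {}
add F (priority 7) → {F:7}
update F to priority 15 → {F:15}
update F to priority 54 → {F:54}
run next job → F; now {}
add S (priority 32) → {S:32}

J, U, T, Z, M, Y, B, X, L, F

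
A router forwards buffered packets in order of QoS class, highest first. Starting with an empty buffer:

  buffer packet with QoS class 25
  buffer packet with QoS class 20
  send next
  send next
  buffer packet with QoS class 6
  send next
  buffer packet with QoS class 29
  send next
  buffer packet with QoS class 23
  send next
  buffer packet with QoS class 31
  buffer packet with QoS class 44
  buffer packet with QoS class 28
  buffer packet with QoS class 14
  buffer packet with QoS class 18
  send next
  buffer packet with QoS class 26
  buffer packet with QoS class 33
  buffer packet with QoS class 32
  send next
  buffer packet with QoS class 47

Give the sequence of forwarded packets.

insert 25 → {25}
insert 20 → {25, 20}
send next → 25; now {20}
send next → 20; now {}
insert 6 → {6}
send next → 6; now {}
insert 29 → {29}
send next → 29; now {}
insert 23 → {23}
send next → 23; now {}
insert 31 → {31}
insert 44 → {44, 31}
insert 28 → {44, 31, 28}
insert 14 → {44, 31, 28, 14}
insert 18 → {44, 31, 28, 18, 14}
send next → 44; now {31, 28, 18, 14}
insert 26 → {31, 28, 26, 18, 14}
insert 33 → {33, 31, 28, 26, 18, 14}
insert 32 → {33, 32, 31, 28, 26, 18, 14}
send next → 33; now {32, 31, 28, 26, 18, 14}
insert 47 → {47, 32, 31, 28, 26, 18, 14}

[25, 20, 6, 29, 23, 44, 33]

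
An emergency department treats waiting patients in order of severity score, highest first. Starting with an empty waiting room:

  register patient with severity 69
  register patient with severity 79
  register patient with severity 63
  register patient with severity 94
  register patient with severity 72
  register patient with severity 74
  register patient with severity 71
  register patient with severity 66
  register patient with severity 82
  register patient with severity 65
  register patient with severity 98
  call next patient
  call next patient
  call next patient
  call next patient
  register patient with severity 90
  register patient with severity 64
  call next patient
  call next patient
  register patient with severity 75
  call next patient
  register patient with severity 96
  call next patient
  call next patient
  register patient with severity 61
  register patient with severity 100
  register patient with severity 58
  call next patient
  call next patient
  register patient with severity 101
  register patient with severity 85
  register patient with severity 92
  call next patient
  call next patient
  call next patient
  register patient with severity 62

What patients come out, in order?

insert 69 → {69}
insert 79 → {79, 69}
insert 63 → {79, 69, 63}
insert 94 → {94, 79, 69, 63}
insert 72 → {94, 79, 72, 69, 63}
insert 74 → {94, 79, 74, 72, 69, 63}
insert 71 → {94, 79, 74, 72, 71, 69, 63}
insert 66 → {94, 79, 74, 72, 71, 69, 66, 63}
insert 82 → {94, 82, 79, 74, 72, 71, 69, 66, 63}
insert 65 → {94, 82, 79, 74, 72, 71, 69, 66, 65, 63}
insert 98 → {98, 94, 82, 79, 74, 72, 71, 69, 66, 65, 63}
call next patient → 98; now {94, 82, 79, 74, 72, 71, 69, 66, 65, 63}
call next patient → 94; now {82, 79, 74, 72, 71, 69, 66, 65, 63}
call next patient → 82; now {79, 74, 72, 71, 69, 66, 65, 63}
call next patient → 79; now {74, 72, 71, 69, 66, 65, 63}
insert 90 → {90, 74, 72, 71, 69, 66, 65, 63}
insert 64 → {90, 74, 72, 71, 69, 66, 65, 64, 63}
call next patient → 90; now {74, 72, 71, 69, 66, 65, 64, 63}
call next patient → 74; now {72, 71, 69, 66, 65, 64, 63}
insert 75 → {75, 72, 71, 69, 66, 65, 64, 63}
call next patient → 75; now {72, 71, 69, 66, 65, 64, 63}
insert 96 → {96, 72, 71, 69, 66, 65, 64, 63}
call next patient → 96; now {72, 71, 69, 66, 65, 64, 63}
call next patient → 72; now {71, 69, 66, 65, 64, 63}
insert 61 → {71, 69, 66, 65, 64, 63, 61}
insert 100 → {100, 71, 69, 66, 65, 64, 63, 61}
insert 58 → {100, 71, 69, 66, 65, 64, 63, 61, 58}
call next patient → 100; now {71, 69, 66, 65, 64, 63, 61, 58}
call next patient → 71; now {69, 66, 65, 64, 63, 61, 58}
insert 101 → {101, 69, 66, 65, 64, 63, 61, 58}
insert 85 → {101, 85, 69, 66, 65, 64, 63, 61, 58}
insert 92 → {101, 92, 85, 69, 66, 65, 64, 63, 61, 58}
call next patient → 101; now {92, 85, 69, 66, 65, 64, 63, 61, 58}
call next patient → 92; now {85, 69, 66, 65, 64, 63, 61, 58}
call next patient → 85; now {69, 66, 65, 64, 63, 61, 58}
insert 62 → {69, 66, 65, 64, 63, 62, 61, 58}

98, 94, 82, 79, 90, 74, 75, 96, 72, 100, 71, 101, 92, 85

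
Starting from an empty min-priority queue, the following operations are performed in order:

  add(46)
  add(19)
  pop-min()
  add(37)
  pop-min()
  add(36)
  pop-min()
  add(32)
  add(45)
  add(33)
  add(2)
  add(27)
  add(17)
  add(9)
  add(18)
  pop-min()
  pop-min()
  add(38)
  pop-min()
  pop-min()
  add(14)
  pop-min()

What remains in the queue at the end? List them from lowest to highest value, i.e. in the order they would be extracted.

27, 32, 33, 38, 45, 46

insert 46 → {46}
insert 19 → {19, 46}
pop-min → 19; now {46}
insert 37 → {37, 46}
pop-min → 37; now {46}
insert 36 → {36, 46}
pop-min → 36; now {46}
insert 32 → {32, 46}
insert 45 → {32, 45, 46}
insert 33 → {32, 33, 45, 46}
insert 2 → {2, 32, 33, 45, 46}
insert 27 → {2, 27, 32, 33, 45, 46}
insert 17 → {2, 17, 27, 32, 33, 45, 46}
insert 9 → {2, 9, 17, 27, 32, 33, 45, 46}
insert 18 → {2, 9, 17, 18, 27, 32, 33, 45, 46}
pop-min → 2; now {9, 17, 18, 27, 32, 33, 45, 46}
pop-min → 9; now {17, 18, 27, 32, 33, 45, 46}
insert 38 → {17, 18, 27, 32, 33, 38, 45, 46}
pop-min → 17; now {18, 27, 32, 33, 38, 45, 46}
pop-min → 18; now {27, 32, 33, 38, 45, 46}
insert 14 → {14, 27, 32, 33, 38, 45, 46}
pop-min → 14; now {27, 32, 33, 38, 45, 46}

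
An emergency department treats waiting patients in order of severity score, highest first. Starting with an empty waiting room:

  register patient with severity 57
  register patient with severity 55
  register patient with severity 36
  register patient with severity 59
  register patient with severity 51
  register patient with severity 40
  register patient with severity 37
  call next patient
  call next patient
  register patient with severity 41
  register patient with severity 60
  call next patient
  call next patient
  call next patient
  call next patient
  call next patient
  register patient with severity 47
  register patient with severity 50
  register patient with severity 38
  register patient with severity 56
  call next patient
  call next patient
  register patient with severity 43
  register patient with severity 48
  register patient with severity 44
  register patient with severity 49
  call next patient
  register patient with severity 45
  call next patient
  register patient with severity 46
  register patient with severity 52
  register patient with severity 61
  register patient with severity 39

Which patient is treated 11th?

48

insert 57 → {57}
insert 55 → {57, 55}
insert 36 → {57, 55, 36}
insert 59 → {59, 57, 55, 36}
insert 51 → {59, 57, 55, 51, 36}
insert 40 → {59, 57, 55, 51, 40, 36}
insert 37 → {59, 57, 55, 51, 40, 37, 36}
call next patient → 59; now {57, 55, 51, 40, 37, 36}
call next patient → 57; now {55, 51, 40, 37, 36}
insert 41 → {55, 51, 41, 40, 37, 36}
insert 60 → {60, 55, 51, 41, 40, 37, 36}
call next patient → 60; now {55, 51, 41, 40, 37, 36}
call next patient → 55; now {51, 41, 40, 37, 36}
call next patient → 51; now {41, 40, 37, 36}
call next patient → 41; now {40, 37, 36}
call next patient → 40; now {37, 36}
insert 47 → {47, 37, 36}
insert 50 → {50, 47, 37, 36}
insert 38 → {50, 47, 38, 37, 36}
insert 56 → {56, 50, 47, 38, 37, 36}
call next patient → 56; now {50, 47, 38, 37, 36}
call next patient → 50; now {47, 38, 37, 36}
insert 43 → {47, 43, 38, 37, 36}
insert 48 → {48, 47, 43, 38, 37, 36}
insert 44 → {48, 47, 44, 43, 38, 37, 36}
insert 49 → {49, 48, 47, 44, 43, 38, 37, 36}
call next patient → 49; now {48, 47, 44, 43, 38, 37, 36}
insert 45 → {48, 47, 45, 44, 43, 38, 37, 36}
call next patient → 48; now {47, 45, 44, 43, 38, 37, 36}
insert 46 → {47, 46, 45, 44, 43, 38, 37, 36}
insert 52 → {52, 47, 46, 45, 44, 43, 38, 37, 36}
insert 61 → {61, 52, 47, 46, 45, 44, 43, 38, 37, 36}
insert 39 → {61, 52, 47, 46, 45, 44, 43, 39, 38, 37, 36}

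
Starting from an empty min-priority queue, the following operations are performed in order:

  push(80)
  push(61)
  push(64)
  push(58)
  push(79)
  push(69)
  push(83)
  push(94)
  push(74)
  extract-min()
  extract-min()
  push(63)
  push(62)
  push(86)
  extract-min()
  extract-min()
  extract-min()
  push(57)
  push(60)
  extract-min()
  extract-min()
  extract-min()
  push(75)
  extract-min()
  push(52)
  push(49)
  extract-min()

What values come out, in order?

58, 61, 62, 63, 64, 57, 60, 69, 74, 49

insert 80 → {80}
insert 61 → {61, 80}
insert 64 → {61, 64, 80}
insert 58 → {58, 61, 64, 80}
insert 79 → {58, 61, 64, 79, 80}
insert 69 → {58, 61, 64, 69, 79, 80}
insert 83 → {58, 61, 64, 69, 79, 80, 83}
insert 94 → {58, 61, 64, 69, 79, 80, 83, 94}
insert 74 → {58, 61, 64, 69, 74, 79, 80, 83, 94}
extract-min → 58; now {61, 64, 69, 74, 79, 80, 83, 94}
extract-min → 61; now {64, 69, 74, 79, 80, 83, 94}
insert 63 → {63, 64, 69, 74, 79, 80, 83, 94}
insert 62 → {62, 63, 64, 69, 74, 79, 80, 83, 94}
insert 86 → {62, 63, 64, 69, 74, 79, 80, 83, 86, 94}
extract-min → 62; now {63, 64, 69, 74, 79, 80, 83, 86, 94}
extract-min → 63; now {64, 69, 74, 79, 80, 83, 86, 94}
extract-min → 64; now {69, 74, 79, 80, 83, 86, 94}
insert 57 → {57, 69, 74, 79, 80, 83, 86, 94}
insert 60 → {57, 60, 69, 74, 79, 80, 83, 86, 94}
extract-min → 57; now {60, 69, 74, 79, 80, 83, 86, 94}
extract-min → 60; now {69, 74, 79, 80, 83, 86, 94}
extract-min → 69; now {74, 79, 80, 83, 86, 94}
insert 75 → {74, 75, 79, 80, 83, 86, 94}
extract-min → 74; now {75, 79, 80, 83, 86, 94}
insert 52 → {52, 75, 79, 80, 83, 86, 94}
insert 49 → {49, 52, 75, 79, 80, 83, 86, 94}
extract-min → 49; now {52, 75, 79, 80, 83, 86, 94}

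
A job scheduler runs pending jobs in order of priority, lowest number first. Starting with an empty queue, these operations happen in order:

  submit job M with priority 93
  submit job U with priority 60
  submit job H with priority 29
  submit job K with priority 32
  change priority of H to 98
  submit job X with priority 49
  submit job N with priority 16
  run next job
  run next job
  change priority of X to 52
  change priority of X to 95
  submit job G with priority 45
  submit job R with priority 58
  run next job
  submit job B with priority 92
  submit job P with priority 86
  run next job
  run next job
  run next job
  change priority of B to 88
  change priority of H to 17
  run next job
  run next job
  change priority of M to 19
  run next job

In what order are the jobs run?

add M (priority 93) → {M:93}
add U (priority 60) → {U:60, M:93}
add H (priority 29) → {H:29, U:60, M:93}
add K (priority 32) → {H:29, K:32, U:60, M:93}
update H to priority 98 → {K:32, U:60, M:93, H:98}
add X (priority 49) → {K:32, X:49, U:60, M:93, H:98}
add N (priority 16) → {N:16, K:32, X:49, U:60, M:93, H:98}
run next job → N; now {K:32, X:49, U:60, M:93, H:98}
run next job → K; now {X:49, U:60, M:93, H:98}
update X to priority 52 → {X:52, U:60, M:93, H:98}
update X to priority 95 → {U:60, M:93, X:95, H:98}
add G (priority 45) → {G:45, U:60, M:93, X:95, H:98}
add R (priority 58) → {G:45, R:58, U:60, M:93, X:95, H:98}
run next job → G; now {R:58, U:60, M:93, X:95, H:98}
add B (priority 92) → {R:58, U:60, B:92, M:93, X:95, H:98}
add P (priority 86) → {R:58, U:60, P:86, B:92, M:93, X:95, H:98}
run next job → R; now {U:60, P:86, B:92, M:93, X:95, H:98}
run next job → U; now {P:86, B:92, M:93, X:95, H:98}
run next job → P; now {B:92, M:93, X:95, H:98}
update B to priority 88 → {B:88, M:93, X:95, H:98}
update H to priority 17 → {H:17, B:88, M:93, X:95}
run next job → H; now {B:88, M:93, X:95}
run next job → B; now {M:93, X:95}
update M to priority 19 → {M:19, X:95}
run next job → M; now {X:95}

N → K → G → R → U → P → H → B → M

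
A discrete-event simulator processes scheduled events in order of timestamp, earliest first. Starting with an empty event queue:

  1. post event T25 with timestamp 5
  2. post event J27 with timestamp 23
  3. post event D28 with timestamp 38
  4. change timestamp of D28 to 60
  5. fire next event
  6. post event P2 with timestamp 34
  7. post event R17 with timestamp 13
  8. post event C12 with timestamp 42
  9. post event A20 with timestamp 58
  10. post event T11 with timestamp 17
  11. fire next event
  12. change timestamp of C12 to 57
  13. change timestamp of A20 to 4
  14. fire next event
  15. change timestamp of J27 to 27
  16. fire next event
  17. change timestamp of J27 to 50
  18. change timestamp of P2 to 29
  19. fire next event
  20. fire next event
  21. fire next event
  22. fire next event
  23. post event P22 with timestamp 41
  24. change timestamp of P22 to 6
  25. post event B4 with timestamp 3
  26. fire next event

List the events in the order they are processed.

add T25 (timestamp 5) → {T25:5}
add J27 (timestamp 23) → {T25:5, J27:23}
add D28 (timestamp 38) → {T25:5, J27:23, D28:38}
update D28 to timestamp 60 → {T25:5, J27:23, D28:60}
fire next event → T25; now {J27:23, D28:60}
add P2 (timestamp 34) → {J27:23, P2:34, D28:60}
add R17 (timestamp 13) → {R17:13, J27:23, P2:34, D28:60}
add C12 (timestamp 42) → {R17:13, J27:23, P2:34, C12:42, D28:60}
add A20 (timestamp 58) → {R17:13, J27:23, P2:34, C12:42, A20:58, D28:60}
add T11 (timestamp 17) → {R17:13, T11:17, J27:23, P2:34, C12:42, A20:58, D28:60}
fire next event → R17; now {T11:17, J27:23, P2:34, C12:42, A20:58, D28:60}
update C12 to timestamp 57 → {T11:17, J27:23, P2:34, C12:57, A20:58, D28:60}
update A20 to timestamp 4 → {A20:4, T11:17, J27:23, P2:34, C12:57, D28:60}
fire next event → A20; now {T11:17, J27:23, P2:34, C12:57, D28:60}
update J27 to timestamp 27 → {T11:17, J27:27, P2:34, C12:57, D28:60}
fire next event → T11; now {J27:27, P2:34, C12:57, D28:60}
update J27 to timestamp 50 → {P2:34, J27:50, C12:57, D28:60}
update P2 to timestamp 29 → {P2:29, J27:50, C12:57, D28:60}
fire next event → P2; now {J27:50, C12:57, D28:60}
fire next event → J27; now {C12:57, D28:60}
fire next event → C12; now {D28:60}
fire next event → D28; now {}
add P22 (timestamp 41) → {P22:41}
update P22 to timestamp 6 → {P22:6}
add B4 (timestamp 3) → {B4:3, P22:6}
fire next event → B4; now {P22:6}

T25 → R17 → A20 → T11 → P2 → J27 → C12 → D28 → B4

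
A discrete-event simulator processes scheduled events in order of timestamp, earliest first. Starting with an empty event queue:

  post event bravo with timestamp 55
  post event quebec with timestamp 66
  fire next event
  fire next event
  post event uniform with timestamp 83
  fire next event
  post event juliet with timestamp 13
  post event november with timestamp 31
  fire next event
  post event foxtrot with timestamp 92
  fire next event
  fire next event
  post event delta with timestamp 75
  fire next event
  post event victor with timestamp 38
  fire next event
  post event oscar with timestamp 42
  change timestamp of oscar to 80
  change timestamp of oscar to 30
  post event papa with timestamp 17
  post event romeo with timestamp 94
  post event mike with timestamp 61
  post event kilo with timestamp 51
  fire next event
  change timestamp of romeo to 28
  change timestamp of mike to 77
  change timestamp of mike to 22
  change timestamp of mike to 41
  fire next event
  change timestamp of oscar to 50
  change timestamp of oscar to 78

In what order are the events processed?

bravo, quebec, uniform, juliet, november, foxtrot, delta, victor, papa, romeo

add bravo (timestamp 55) → {bravo:55}
add quebec (timestamp 66) → {bravo:55, quebec:66}
fire next event → bravo; now {quebec:66}
fire next event → quebec; now {}
add uniform (timestamp 83) → {uniform:83}
fire next event → uniform; now {}
add juliet (timestamp 13) → {juliet:13}
add november (timestamp 31) → {juliet:13, november:31}
fire next event → juliet; now {november:31}
add foxtrot (timestamp 92) → {november:31, foxtrot:92}
fire next event → november; now {foxtrot:92}
fire next event → foxtrot; now {}
add delta (timestamp 75) → {delta:75}
fire next event → delta; now {}
add victor (timestamp 38) → {victor:38}
fire next event → victor; now {}
add oscar (timestamp 42) → {oscar:42}
update oscar to timestamp 80 → {oscar:80}
update oscar to timestamp 30 → {oscar:30}
add papa (timestamp 17) → {papa:17, oscar:30}
add romeo (timestamp 94) → {papa:17, oscar:30, romeo:94}
add mike (timestamp 61) → {papa:17, oscar:30, mike:61, romeo:94}
add kilo (timestamp 51) → {papa:17, oscar:30, kilo:51, mike:61, romeo:94}
fire next event → papa; now {oscar:30, kilo:51, mike:61, romeo:94}
update romeo to timestamp 28 → {romeo:28, oscar:30, kilo:51, mike:61}
update mike to timestamp 77 → {romeo:28, oscar:30, kilo:51, mike:77}
update mike to timestamp 22 → {mike:22, romeo:28, oscar:30, kilo:51}
update mike to timestamp 41 → {romeo:28, oscar:30, mike:41, kilo:51}
fire next event → romeo; now {oscar:30, mike:41, kilo:51}
update oscar to timestamp 50 → {mike:41, oscar:50, kilo:51}
update oscar to timestamp 78 → {mike:41, kilo:51, oscar:78}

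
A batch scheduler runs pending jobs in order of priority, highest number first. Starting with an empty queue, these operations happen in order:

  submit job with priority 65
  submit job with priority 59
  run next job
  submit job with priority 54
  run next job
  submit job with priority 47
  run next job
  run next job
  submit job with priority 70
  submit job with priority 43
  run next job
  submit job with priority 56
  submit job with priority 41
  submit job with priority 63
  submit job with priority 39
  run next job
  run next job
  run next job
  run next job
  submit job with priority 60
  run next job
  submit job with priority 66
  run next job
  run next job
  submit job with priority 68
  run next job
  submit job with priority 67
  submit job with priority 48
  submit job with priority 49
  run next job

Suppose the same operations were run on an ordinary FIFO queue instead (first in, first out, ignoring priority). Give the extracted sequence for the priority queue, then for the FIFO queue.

insert 65 → {65}
insert 59 → {65, 59}
run next job → 65; now {59}
insert 54 → {59, 54}
run next job → 59; now {54}
insert 47 → {54, 47}
run next job → 54; now {47}
run next job → 47; now {}
insert 70 → {70}
insert 43 → {70, 43}
run next job → 70; now {43}
insert 56 → {56, 43}
insert 41 → {56, 43, 41}
insert 63 → {63, 56, 43, 41}
insert 39 → {63, 56, 43, 41, 39}
run next job → 63; now {56, 43, 41, 39}
run next job → 56; now {43, 41, 39}
run next job → 43; now {41, 39}
run next job → 41; now {39}
insert 60 → {60, 39}
run next job → 60; now {39}
insert 66 → {66, 39}
run next job → 66; now {39}
run next job → 39; now {}
insert 68 → {68}
run next job → 68; now {}
insert 67 → {67}
insert 48 → {67, 48}
insert 49 → {67, 49, 48}
run next job → 67; now {49, 48}

priority queue: [65, 59, 54, 47, 70, 63, 56, 43, 41, 60, 66, 39, 68, 67]; FIFO queue: 65 → 59 → 54 → 47 → 70 → 43 → 56 → 41 → 63 → 39 → 60 → 66 → 68 → 67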